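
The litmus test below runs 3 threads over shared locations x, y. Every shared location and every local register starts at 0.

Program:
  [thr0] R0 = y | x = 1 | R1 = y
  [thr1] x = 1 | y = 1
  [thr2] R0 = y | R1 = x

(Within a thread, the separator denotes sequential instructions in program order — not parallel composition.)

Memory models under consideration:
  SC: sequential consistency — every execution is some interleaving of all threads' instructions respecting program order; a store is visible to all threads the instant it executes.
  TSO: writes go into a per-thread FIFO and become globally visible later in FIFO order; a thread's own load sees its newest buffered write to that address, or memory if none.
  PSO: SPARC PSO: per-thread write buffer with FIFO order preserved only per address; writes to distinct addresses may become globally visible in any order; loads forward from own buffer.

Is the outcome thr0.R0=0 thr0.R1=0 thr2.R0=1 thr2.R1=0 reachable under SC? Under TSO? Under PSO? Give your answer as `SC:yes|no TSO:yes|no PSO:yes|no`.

outcome vector order: (thr0.R0,thr0.R1,thr2.R0,thr2.R1)
SC (9): 0/0/0/0, 0/0/0/1, 0/0/1/1, 0/1/0/0, 0/1/0/1, 0/1/1/1, 1/1/0/0, 1/1/0/1, 1/1/1/1
TSO (9): 0/0/0/0, 0/0/0/1, 0/0/1/1, 0/1/0/0, 0/1/0/1, 0/1/1/1, 1/1/0/0, 1/1/0/1, 1/1/1/1
PSO (12): 0/0/0/0, 0/0/0/1, 0/0/1/0, 0/0/1/1, 0/1/0/0, 0/1/0/1, 0/1/1/0, 0/1/1/1, 1/1/0/0, 1/1/0/1, 1/1/1/0, 1/1/1/1
target 0/0/1/0 ∈ {PSO}

SC:no TSO:no PSO:yes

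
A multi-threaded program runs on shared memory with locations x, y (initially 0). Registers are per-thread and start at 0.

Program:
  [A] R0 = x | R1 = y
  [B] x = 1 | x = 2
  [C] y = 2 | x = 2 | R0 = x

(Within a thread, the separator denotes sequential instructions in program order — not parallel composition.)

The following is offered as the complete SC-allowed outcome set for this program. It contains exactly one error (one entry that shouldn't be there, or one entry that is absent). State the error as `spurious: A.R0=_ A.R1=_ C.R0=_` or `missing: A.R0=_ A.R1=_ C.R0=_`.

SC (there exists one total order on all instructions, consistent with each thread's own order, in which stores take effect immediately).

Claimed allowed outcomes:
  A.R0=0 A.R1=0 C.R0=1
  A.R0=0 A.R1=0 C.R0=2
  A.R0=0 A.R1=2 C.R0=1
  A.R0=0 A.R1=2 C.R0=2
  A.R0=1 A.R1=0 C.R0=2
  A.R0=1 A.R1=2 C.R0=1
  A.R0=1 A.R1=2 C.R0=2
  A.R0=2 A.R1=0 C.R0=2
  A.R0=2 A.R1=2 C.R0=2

missing: A.R0=2 A.R1=2 C.R0=1

outcome vector order: (A.R0,A.R1,C.R0)
[SC] allowed = {0/0/1; 0/0/2; 0/2/1; 0/2/2; 1/0/2; 1/2/1; 1/2/2; 2/0/2; 2/2/1; 2/2/2}
SC∖claimed = {2/2/1}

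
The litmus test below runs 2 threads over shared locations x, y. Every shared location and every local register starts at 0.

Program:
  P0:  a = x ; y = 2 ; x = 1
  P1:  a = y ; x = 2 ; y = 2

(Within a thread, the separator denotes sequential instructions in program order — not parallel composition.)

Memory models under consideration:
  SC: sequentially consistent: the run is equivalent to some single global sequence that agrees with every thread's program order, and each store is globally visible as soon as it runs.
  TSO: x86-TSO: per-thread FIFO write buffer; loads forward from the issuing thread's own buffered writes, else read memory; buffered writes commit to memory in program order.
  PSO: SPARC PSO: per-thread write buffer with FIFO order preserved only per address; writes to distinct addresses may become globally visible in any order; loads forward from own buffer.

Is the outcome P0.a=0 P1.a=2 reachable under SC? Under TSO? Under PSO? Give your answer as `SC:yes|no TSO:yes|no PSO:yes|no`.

SC:yes TSO:yes PSO:yes

outcome vector order: (P0.a,P1.a)
SC: 3 outcomes — {<0 0> <0 2> <2 0>}
TSO: 3 outcomes — {<0 0> <0 2> <2 0>}
PSO: 3 outcomes — {<0 0> <0 2> <2 0>}
target <0 2> ∈ {SC,TSO,PSO}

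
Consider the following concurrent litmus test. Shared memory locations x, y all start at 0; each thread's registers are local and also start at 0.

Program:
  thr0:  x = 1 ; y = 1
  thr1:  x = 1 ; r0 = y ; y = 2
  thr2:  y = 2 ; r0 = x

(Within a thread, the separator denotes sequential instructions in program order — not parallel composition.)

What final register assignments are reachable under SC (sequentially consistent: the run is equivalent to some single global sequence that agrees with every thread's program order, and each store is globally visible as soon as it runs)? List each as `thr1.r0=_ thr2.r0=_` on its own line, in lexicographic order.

outcome vector order: (thr1.r0,thr2.r0)
|SC outcomes| = 5

thr1.r0=0 thr2.r0=1
thr1.r0=1 thr2.r0=0
thr1.r0=1 thr2.r0=1
thr1.r0=2 thr2.r0=0
thr1.r0=2 thr2.r0=1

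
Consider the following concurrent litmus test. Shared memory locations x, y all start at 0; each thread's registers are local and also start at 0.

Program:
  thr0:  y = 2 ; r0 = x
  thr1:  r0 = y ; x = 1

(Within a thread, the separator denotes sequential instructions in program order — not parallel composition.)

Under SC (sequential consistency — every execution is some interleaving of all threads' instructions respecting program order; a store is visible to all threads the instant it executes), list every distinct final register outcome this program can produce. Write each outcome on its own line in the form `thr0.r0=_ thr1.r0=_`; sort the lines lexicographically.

outcome vector order: (thr0.r0,thr1.r0)
|SC outcomes| = 4

thr0.r0=0 thr1.r0=0
thr0.r0=0 thr1.r0=2
thr0.r0=1 thr1.r0=0
thr0.r0=1 thr1.r0=2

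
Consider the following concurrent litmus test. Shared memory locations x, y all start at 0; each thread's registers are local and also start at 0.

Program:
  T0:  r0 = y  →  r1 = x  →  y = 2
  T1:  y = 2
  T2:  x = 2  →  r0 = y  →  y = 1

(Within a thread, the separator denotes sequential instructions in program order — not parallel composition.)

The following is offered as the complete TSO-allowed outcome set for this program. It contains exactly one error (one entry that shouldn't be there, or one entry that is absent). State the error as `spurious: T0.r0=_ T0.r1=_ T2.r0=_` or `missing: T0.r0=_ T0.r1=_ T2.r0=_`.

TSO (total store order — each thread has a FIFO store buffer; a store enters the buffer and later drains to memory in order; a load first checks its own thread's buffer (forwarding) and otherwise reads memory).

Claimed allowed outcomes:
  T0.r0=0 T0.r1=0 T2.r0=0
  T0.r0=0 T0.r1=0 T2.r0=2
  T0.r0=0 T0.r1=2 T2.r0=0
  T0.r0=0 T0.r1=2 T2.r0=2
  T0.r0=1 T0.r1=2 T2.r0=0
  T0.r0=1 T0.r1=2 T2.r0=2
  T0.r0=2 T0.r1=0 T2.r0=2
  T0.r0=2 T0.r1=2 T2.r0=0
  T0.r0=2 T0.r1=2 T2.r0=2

outcome vector order: (T0.r0,T0.r1,T2.r0)
TSO: 10 outcomes — {<0 0 0>; <0 0 2>; <0 2 0>; <0 2 2>; <1 2 0>; <1 2 2>; <2 0 0>; <2 0 2>; <2 2 0>; <2 2 2>}
TSO∖claimed = {<2 0 0>}

missing: T0.r0=2 T0.r1=0 T2.r0=0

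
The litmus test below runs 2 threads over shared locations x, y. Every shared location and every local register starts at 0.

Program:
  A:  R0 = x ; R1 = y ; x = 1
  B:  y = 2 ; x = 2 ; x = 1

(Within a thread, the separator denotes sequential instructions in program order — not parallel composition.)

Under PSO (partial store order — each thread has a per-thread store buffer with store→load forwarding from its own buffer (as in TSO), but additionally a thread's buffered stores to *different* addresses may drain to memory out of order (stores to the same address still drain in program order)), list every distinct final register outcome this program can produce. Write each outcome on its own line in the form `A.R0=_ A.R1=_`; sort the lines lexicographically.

outcome vector order: (A.R0,A.R1)
|PSO outcomes| = 6

A.R0=0 A.R1=0
A.R0=0 A.R1=2
A.R0=1 A.R1=0
A.R0=1 A.R1=2
A.R0=2 A.R1=0
A.R0=2 A.R1=2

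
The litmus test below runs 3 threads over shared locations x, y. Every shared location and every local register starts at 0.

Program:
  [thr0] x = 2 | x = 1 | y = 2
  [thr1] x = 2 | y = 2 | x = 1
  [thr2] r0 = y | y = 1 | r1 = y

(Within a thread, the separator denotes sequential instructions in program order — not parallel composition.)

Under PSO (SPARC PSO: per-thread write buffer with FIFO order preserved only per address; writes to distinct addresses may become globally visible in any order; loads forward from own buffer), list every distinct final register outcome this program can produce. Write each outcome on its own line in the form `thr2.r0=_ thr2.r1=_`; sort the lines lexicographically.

thr2.r0=0 thr2.r1=1
thr2.r0=0 thr2.r1=2
thr2.r0=2 thr2.r1=1
thr2.r0=2 thr2.r1=2

outcome vector order: (thr2.r0,thr2.r1)
|PSO outcomes| = 4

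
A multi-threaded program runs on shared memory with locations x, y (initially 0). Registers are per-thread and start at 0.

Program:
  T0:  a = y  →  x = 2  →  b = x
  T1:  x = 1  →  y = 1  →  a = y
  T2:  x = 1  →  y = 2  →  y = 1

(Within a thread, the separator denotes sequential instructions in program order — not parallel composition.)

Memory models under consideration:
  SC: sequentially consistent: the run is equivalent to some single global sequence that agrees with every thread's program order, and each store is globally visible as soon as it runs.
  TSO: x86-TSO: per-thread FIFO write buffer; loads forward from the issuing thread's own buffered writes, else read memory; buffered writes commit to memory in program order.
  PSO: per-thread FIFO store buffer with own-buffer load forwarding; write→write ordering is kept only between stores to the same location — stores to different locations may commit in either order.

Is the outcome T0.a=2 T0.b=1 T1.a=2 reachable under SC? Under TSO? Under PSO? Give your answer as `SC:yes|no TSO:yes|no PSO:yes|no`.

outcome vector order: (T0.a,T0.b,T1.a)
under SC → 0/1/1; 0/1/2; 0/2/1; 0/2/2; 1/1/1; 1/1/2; 1/2/1; 1/2/2; 2/1/1; 2/2/1; 2/2/2
under TSO → 0/1/1; 0/1/2; 0/2/1; 0/2/2; 1/1/1; 1/1/2; 1/2/1; 1/2/2; 2/1/1; 2/2/1; 2/2/2
under PSO → 0/1/1; 0/1/2; 0/2/1; 0/2/2; 1/1/1; 1/1/2; 1/2/1; 1/2/2; 2/1/1; 2/1/2; 2/2/1; 2/2/2
target 2/1/2 ∈ {PSO}

SC:no TSO:no PSO:yes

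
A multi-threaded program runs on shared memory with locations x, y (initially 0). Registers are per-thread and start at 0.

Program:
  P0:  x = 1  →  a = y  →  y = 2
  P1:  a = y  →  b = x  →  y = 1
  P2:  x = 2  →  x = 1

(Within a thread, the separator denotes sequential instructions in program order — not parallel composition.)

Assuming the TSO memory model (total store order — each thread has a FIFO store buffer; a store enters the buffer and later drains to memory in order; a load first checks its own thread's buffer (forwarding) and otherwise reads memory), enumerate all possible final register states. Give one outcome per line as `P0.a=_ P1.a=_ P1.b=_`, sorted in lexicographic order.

P0.a=0 P1.a=0 P1.b=0
P0.a=0 P1.a=0 P1.b=1
P0.a=0 P1.a=0 P1.b=2
P0.a=0 P1.a=2 P1.b=1
P0.a=0 P1.a=2 P1.b=2
P0.a=1 P1.a=0 P1.b=0
P0.a=1 P1.a=0 P1.b=1
P0.a=1 P1.a=0 P1.b=2

outcome vector order: (P0.a,P1.a,P1.b)
|TSO outcomes| = 8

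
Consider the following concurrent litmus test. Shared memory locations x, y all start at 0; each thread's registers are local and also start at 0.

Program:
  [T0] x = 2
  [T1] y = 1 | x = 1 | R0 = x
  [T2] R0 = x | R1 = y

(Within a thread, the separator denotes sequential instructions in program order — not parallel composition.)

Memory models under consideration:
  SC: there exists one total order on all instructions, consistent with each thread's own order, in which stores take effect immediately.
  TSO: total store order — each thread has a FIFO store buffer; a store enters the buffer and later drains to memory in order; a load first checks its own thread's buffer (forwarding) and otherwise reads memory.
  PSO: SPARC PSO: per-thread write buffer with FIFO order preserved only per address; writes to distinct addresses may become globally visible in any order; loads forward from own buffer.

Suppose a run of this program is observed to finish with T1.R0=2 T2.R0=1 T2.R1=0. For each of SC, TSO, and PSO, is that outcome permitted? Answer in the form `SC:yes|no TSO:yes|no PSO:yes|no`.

SC:no TSO:no PSO:yes

outcome vector order: (T1.R0,T2.R0,T2.R1)
under SC → 1/0/0; 1/0/1; 1/1/1; 1/2/0; 1/2/1; 2/0/0; 2/0/1; 2/1/1; 2/2/1
under TSO → 1/0/0; 1/0/1; 1/1/1; 1/2/0; 1/2/1; 2/0/0; 2/0/1; 2/1/1; 2/2/1
under PSO → 1/0/0; 1/0/1; 1/1/0; 1/1/1; 1/2/0; 1/2/1; 2/0/0; 2/0/1; 2/1/0; 2/1/1; 2/2/0; 2/2/1
target 2/1/0 ∈ {PSO}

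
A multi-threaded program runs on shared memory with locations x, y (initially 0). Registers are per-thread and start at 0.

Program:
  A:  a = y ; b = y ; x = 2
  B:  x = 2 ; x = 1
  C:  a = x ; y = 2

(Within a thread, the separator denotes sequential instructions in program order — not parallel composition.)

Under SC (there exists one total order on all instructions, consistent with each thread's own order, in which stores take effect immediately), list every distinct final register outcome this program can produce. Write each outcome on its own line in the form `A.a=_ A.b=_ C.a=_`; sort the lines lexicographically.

A.a=0 A.b=0 C.a=0
A.a=0 A.b=0 C.a=1
A.a=0 A.b=0 C.a=2
A.a=0 A.b=2 C.a=0
A.a=0 A.b=2 C.a=1
A.a=0 A.b=2 C.a=2
A.a=2 A.b=2 C.a=0
A.a=2 A.b=2 C.a=1
A.a=2 A.b=2 C.a=2

outcome vector order: (A.a,A.b,C.a)
|SC outcomes| = 9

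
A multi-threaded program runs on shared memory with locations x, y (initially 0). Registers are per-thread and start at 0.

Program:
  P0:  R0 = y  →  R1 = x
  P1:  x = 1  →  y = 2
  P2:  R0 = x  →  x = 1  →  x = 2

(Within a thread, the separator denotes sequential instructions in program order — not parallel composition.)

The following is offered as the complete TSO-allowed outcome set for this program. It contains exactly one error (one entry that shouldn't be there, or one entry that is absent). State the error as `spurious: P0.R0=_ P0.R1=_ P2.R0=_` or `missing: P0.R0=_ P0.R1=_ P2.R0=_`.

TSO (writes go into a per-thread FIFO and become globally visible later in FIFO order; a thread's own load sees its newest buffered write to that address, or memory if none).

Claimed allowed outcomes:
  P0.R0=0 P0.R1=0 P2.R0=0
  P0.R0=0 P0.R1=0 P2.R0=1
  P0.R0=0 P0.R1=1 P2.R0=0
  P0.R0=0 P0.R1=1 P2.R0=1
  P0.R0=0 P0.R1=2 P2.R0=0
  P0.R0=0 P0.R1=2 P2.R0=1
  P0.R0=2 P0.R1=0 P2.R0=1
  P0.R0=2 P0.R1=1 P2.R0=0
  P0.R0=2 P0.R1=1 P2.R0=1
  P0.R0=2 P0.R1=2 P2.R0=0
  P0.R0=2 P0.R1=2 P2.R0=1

spurious: P0.R0=2 P0.R1=0 P2.R0=1

outcome vector order: (P0.R0,P0.R1,P2.R0)
TSO (10): 000; 001; 010; 011; 020; 021; 210; 211; 220; 221
claimed∖TSO = {201}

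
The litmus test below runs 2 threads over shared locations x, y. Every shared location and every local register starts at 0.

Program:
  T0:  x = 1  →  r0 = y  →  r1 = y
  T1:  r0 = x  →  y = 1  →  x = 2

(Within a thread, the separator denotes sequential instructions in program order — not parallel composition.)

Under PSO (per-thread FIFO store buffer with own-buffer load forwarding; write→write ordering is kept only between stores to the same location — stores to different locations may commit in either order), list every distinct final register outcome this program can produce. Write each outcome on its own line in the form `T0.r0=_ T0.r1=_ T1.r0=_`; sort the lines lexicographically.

T0.r0=0 T0.r1=0 T1.r0=0
T0.r0=0 T0.r1=0 T1.r0=1
T0.r0=0 T0.r1=1 T1.r0=0
T0.r0=0 T0.r1=1 T1.r0=1
T0.r0=1 T0.r1=1 T1.r0=0
T0.r0=1 T0.r1=1 T1.r0=1

outcome vector order: (T0.r0,T0.r1,T1.r0)
|PSO outcomes| = 6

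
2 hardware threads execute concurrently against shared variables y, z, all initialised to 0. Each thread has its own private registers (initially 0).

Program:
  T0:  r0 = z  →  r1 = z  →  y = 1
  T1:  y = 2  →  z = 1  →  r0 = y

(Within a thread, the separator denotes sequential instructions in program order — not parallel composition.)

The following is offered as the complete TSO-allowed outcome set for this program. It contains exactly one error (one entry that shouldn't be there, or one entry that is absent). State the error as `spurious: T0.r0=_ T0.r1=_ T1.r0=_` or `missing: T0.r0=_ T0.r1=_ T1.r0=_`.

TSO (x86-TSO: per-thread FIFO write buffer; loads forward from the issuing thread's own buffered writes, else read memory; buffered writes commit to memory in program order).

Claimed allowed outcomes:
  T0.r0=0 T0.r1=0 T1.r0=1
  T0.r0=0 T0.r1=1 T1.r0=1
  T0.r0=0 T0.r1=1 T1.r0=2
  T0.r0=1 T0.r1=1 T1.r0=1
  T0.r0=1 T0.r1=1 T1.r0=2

missing: T0.r0=0 T0.r1=0 T1.r0=2

outcome vector order: (T0.r0,T0.r1,T1.r0)
under TSO → <0 0 1> <0 0 2> <0 1 1> <0 1 2> <1 1 1> <1 1 2>
TSO∖claimed = {<0 0 2>}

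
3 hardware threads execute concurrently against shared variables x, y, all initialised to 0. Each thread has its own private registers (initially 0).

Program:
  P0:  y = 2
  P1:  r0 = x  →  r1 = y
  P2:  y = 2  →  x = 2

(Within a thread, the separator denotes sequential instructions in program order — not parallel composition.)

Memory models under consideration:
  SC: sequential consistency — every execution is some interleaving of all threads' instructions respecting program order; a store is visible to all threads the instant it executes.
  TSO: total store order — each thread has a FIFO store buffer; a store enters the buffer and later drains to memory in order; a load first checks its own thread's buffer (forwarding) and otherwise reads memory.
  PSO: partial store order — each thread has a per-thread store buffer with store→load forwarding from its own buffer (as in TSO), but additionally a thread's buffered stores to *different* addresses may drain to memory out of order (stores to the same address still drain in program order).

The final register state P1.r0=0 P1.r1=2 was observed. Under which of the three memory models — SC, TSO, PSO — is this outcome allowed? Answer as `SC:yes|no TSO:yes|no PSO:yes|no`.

outcome vector order: (P1.r0,P1.r1)
SC (3): (0,0); (0,2); (2,2)
TSO (3): (0,0); (0,2); (2,2)
PSO (4): (0,0); (0,2); (2,0); (2,2)
target (0,2) ∈ {SC,TSO,PSO}

SC:yes TSO:yes PSO:yes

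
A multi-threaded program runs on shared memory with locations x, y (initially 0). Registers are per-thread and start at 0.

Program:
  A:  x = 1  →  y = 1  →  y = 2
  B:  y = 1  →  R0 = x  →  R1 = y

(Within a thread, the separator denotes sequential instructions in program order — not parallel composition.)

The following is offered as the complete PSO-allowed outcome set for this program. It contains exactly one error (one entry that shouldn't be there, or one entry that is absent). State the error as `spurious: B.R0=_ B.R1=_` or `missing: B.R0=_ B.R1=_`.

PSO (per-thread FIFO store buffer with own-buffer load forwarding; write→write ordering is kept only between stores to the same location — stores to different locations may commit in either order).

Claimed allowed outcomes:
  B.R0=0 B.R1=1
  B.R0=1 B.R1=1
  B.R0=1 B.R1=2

missing: B.R0=0 B.R1=2

outcome vector order: (B.R0,B.R1)
under PSO → 01 02 11 12
PSO∖claimed = {02}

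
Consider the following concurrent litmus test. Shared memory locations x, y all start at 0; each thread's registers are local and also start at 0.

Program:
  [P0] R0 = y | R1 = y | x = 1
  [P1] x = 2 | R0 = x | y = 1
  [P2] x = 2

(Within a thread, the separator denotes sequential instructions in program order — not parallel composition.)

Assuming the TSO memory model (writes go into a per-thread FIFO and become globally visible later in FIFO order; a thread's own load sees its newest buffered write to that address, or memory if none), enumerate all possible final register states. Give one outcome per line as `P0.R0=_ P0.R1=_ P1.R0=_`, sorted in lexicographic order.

P0.R0=0 P0.R1=0 P1.R0=1
P0.R0=0 P0.R1=0 P1.R0=2
P0.R0=0 P0.R1=1 P1.R0=2
P0.R0=1 P0.R1=1 P1.R0=2

outcome vector order: (P0.R0,P0.R1,P1.R0)
|TSO outcomes| = 4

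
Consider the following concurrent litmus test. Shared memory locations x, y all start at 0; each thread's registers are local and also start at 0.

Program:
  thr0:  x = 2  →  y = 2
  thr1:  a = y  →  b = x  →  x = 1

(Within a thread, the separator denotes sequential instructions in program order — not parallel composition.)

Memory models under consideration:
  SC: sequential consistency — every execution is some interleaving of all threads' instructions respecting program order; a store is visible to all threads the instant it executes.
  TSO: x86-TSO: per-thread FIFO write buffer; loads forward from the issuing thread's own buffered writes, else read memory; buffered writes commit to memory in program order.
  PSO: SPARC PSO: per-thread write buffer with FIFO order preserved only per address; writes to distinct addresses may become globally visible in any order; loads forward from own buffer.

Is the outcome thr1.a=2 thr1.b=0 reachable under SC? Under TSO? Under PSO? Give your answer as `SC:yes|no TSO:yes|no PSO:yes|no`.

outcome vector order: (thr1.a,thr1.b)
SC: 3 outcomes — {(0,0), (0,2), (2,2)}
TSO: 3 outcomes — {(0,0), (0,2), (2,2)}
PSO: 4 outcomes — {(0,0), (0,2), (2,0), (2,2)}
target (2,0) ∈ {PSO}

SC:no TSO:no PSO:yes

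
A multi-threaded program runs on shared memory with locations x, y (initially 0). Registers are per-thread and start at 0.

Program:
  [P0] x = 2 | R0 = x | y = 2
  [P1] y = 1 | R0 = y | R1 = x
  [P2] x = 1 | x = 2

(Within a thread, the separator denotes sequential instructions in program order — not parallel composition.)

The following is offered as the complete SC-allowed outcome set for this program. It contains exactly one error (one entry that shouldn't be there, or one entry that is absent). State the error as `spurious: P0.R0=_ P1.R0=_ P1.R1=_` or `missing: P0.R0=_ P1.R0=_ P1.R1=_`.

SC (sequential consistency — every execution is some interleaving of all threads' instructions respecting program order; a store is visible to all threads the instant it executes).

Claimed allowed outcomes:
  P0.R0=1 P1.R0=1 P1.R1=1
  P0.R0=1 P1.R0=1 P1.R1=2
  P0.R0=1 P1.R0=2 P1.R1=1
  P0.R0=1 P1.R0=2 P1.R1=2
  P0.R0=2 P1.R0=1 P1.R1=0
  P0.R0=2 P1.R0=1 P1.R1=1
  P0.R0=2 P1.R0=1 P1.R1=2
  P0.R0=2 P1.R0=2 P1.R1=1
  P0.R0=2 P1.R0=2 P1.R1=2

outcome vector order: (P0.R0,P1.R0,P1.R1)
SC (10): (1,1,0) (1,1,1) (1,1,2) (1,2,1) (1,2,2) (2,1,0) (2,1,1) (2,1,2) (2,2,1) (2,2,2)
SC∖claimed = {(1,1,0)}

missing: P0.R0=1 P1.R0=1 P1.R1=0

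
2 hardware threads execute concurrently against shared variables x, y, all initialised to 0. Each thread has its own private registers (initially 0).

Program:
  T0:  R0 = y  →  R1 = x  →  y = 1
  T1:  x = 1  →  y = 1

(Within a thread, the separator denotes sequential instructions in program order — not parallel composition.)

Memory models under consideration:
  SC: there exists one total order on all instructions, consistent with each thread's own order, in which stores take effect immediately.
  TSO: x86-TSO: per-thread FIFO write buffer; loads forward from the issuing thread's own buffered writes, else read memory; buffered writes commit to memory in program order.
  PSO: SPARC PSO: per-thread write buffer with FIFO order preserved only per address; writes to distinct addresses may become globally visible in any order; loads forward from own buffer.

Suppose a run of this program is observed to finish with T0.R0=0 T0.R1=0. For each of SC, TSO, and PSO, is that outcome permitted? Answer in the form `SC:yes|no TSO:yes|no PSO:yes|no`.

SC:yes TSO:yes PSO:yes

outcome vector order: (T0.R0,T0.R1)
SC: 3 outcomes — {(0,0); (0,1); (1,1)}
TSO: 3 outcomes — {(0,0); (0,1); (1,1)}
PSO: 4 outcomes — {(0,0); (0,1); (1,0); (1,1)}
target (0,0) ∈ {SC,TSO,PSO}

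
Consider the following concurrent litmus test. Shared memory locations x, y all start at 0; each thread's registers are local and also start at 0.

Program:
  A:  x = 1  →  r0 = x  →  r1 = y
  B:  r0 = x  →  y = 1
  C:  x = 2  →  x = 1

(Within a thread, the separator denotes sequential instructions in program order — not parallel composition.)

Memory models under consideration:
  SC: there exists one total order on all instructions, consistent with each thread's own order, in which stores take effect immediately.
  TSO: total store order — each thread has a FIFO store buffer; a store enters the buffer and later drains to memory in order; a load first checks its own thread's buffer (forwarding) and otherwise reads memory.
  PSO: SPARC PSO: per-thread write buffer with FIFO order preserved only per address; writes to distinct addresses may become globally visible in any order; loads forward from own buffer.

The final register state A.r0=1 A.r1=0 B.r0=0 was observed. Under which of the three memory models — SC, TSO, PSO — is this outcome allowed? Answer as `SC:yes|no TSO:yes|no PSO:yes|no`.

outcome vector order: (A.r0,A.r1,B.r0)
under SC → <1 0 0>, <1 0 1>, <1 0 2>, <1 1 0>, <1 1 1>, <1 1 2>, <2 0 0>, <2 0 1>, <2 0 2>, <2 1 0>, <2 1 1>, <2 1 2>
under TSO → <1 0 0>, <1 0 1>, <1 0 2>, <1 1 0>, <1 1 1>, <1 1 2>, <2 0 0>, <2 0 1>, <2 0 2>, <2 1 0>, <2 1 1>, <2 1 2>
under PSO → <1 0 0>, <1 0 1>, <1 0 2>, <1 1 0>, <1 1 1>, <1 1 2>, <2 0 0>, <2 0 1>, <2 0 2>, <2 1 0>, <2 1 1>, <2 1 2>
target <1 0 0> ∈ {SC,TSO,PSO}

SC:yes TSO:yes PSO:yes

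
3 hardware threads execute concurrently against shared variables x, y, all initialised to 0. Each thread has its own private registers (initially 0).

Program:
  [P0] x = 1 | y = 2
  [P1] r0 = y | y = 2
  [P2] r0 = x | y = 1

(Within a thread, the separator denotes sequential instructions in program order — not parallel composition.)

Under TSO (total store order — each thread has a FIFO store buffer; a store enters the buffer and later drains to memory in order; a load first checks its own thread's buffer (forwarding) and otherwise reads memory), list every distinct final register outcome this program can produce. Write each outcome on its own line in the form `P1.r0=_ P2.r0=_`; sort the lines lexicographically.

outcome vector order: (P1.r0,P2.r0)
|TSO outcomes| = 6

P1.r0=0 P2.r0=0
P1.r0=0 P2.r0=1
P1.r0=1 P2.r0=0
P1.r0=1 P2.r0=1
P1.r0=2 P2.r0=0
P1.r0=2 P2.r0=1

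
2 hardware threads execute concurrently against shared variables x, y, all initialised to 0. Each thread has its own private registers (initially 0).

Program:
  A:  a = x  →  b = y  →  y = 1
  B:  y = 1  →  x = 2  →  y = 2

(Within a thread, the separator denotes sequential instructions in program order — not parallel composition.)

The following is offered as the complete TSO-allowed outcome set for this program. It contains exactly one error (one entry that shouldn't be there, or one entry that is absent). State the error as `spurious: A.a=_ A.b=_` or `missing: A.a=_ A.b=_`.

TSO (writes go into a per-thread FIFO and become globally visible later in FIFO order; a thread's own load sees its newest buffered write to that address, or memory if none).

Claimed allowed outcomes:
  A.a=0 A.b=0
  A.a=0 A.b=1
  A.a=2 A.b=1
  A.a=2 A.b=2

outcome vector order: (A.a,A.b)
under TSO → 0/0 0/1 0/2 2/1 2/2
TSO∖claimed = {0/2}

missing: A.a=0 A.b=2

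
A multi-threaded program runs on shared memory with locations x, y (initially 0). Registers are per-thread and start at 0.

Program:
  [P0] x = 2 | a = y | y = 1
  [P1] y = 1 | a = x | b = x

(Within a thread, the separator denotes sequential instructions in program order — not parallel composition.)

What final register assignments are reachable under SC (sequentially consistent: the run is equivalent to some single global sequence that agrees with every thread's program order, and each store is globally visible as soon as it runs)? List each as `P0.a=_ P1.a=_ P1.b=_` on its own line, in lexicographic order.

outcome vector order: (P0.a,P1.a,P1.b)
|SC outcomes| = 4

P0.a=0 P1.a=2 P1.b=2
P0.a=1 P1.a=0 P1.b=0
P0.a=1 P1.a=0 P1.b=2
P0.a=1 P1.a=2 P1.b=2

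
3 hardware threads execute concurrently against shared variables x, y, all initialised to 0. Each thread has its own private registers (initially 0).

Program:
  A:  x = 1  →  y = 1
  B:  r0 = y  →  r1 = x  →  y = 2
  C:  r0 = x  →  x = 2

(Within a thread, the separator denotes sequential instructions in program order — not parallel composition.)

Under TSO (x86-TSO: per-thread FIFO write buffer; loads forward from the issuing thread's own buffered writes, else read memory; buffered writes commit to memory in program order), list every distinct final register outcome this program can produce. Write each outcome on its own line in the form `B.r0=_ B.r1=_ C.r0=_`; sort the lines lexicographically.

B.r0=0 B.r1=0 C.r0=0
B.r0=0 B.r1=0 C.r0=1
B.r0=0 B.r1=1 C.r0=0
B.r0=0 B.r1=1 C.r0=1
B.r0=0 B.r1=2 C.r0=0
B.r0=0 B.r1=2 C.r0=1
B.r0=1 B.r1=1 C.r0=0
B.r0=1 B.r1=1 C.r0=1
B.r0=1 B.r1=2 C.r0=0
B.r0=1 B.r1=2 C.r0=1

outcome vector order: (B.r0,B.r1,C.r0)
|TSO outcomes| = 10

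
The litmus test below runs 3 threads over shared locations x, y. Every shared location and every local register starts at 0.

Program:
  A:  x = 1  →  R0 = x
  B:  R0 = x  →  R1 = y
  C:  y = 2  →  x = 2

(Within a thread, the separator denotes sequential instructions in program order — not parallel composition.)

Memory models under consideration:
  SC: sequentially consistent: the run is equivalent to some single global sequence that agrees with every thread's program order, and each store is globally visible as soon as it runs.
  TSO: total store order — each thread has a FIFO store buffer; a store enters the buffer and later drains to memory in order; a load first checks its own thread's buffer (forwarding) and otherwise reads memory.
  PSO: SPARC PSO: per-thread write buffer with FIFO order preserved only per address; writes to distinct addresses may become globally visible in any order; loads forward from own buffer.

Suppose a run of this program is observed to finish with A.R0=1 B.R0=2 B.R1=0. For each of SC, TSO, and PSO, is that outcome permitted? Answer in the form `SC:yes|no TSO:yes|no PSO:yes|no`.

outcome vector order: (A.R0,B.R0,B.R1)
SC: 10 outcomes — {100; 102; 110; 112; 122; 200; 202; 210; 212; 222}
TSO: 10 outcomes — {100; 102; 110; 112; 122; 200; 202; 210; 212; 222}
PSO: 12 outcomes — {100; 102; 110; 112; 120; 122; 200; 202; 210; 212; 220; 222}
target 120 ∈ {PSO}

SC:no TSO:no PSO:yes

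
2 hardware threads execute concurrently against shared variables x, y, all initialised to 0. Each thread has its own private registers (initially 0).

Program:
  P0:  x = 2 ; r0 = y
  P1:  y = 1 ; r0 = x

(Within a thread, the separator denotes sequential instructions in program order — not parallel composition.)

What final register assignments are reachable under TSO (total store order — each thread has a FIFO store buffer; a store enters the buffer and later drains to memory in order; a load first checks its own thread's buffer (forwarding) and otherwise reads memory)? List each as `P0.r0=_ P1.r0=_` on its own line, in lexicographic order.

P0.r0=0 P1.r0=0
P0.r0=0 P1.r0=2
P0.r0=1 P1.r0=0
P0.r0=1 P1.r0=2

outcome vector order: (P0.r0,P1.r0)
|TSO outcomes| = 4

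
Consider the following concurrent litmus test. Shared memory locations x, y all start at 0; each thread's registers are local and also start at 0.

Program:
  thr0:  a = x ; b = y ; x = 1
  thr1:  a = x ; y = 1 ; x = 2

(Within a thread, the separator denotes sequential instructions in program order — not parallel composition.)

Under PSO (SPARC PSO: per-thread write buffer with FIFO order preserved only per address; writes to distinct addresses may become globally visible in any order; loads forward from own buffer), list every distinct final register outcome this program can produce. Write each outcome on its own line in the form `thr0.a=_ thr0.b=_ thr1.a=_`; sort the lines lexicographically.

thr0.a=0 thr0.b=0 thr1.a=0
thr0.a=0 thr0.b=0 thr1.a=1
thr0.a=0 thr0.b=1 thr1.a=0
thr0.a=2 thr0.b=0 thr1.a=0
thr0.a=2 thr0.b=1 thr1.a=0

outcome vector order: (thr0.a,thr0.b,thr1.a)
|PSO outcomes| = 5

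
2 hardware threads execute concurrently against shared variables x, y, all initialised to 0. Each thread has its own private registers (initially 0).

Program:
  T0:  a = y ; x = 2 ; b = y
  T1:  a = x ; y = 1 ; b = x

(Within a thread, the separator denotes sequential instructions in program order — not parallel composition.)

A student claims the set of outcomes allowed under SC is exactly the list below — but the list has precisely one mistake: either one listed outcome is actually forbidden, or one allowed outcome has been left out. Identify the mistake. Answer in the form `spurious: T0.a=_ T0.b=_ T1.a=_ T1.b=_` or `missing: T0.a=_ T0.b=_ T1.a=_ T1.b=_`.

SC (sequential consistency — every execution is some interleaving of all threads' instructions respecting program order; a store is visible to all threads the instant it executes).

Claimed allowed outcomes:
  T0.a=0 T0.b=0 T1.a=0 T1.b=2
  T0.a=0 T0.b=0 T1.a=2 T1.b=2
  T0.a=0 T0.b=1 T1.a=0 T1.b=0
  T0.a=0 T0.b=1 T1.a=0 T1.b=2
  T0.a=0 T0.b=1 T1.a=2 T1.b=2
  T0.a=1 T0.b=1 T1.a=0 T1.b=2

outcome vector order: (T0.a,T0.b,T1.a,T1.b)
[SC] allowed = {<0 0 0 2>; <0 0 2 2>; <0 1 0 0>; <0 1 0 2>; <0 1 2 2>; <1 1 0 0>; <1 1 0 2>}
SC∖claimed = {<1 1 0 0>}

missing: T0.a=1 T0.b=1 T1.a=0 T1.b=0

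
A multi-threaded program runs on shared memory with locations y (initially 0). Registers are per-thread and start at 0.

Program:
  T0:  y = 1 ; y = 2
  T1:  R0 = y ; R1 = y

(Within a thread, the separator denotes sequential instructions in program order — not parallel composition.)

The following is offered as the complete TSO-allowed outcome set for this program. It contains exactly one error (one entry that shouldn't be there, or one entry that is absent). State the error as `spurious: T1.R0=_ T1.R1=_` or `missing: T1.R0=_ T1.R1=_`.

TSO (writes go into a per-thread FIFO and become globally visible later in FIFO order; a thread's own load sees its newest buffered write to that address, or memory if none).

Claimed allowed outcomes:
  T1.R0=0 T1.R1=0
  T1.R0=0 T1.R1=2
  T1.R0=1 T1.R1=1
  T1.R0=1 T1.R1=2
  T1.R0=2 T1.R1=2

missing: T1.R0=0 T1.R1=1

outcome vector order: (T1.R0,T1.R1)
[TSO] allowed = {00 01 02 11 12 22}
TSO∖claimed = {01}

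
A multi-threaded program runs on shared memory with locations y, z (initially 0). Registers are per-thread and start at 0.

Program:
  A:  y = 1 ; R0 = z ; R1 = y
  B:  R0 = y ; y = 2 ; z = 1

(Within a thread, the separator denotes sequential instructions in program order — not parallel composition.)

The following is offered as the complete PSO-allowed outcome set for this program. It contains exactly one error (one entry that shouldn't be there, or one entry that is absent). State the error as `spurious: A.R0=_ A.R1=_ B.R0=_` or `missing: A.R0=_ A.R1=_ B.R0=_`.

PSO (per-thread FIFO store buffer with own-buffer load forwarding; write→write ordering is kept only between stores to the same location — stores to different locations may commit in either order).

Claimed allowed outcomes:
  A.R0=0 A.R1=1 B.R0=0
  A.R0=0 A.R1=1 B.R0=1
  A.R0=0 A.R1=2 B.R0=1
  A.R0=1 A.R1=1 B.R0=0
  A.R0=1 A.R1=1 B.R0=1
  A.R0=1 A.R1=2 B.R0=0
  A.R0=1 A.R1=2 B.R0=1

missing: A.R0=0 A.R1=2 B.R0=0

outcome vector order: (A.R0,A.R1,B.R0)
under PSO → 0/1/0 0/1/1 0/2/0 0/2/1 1/1/0 1/1/1 1/2/0 1/2/1
PSO∖claimed = {0/2/0}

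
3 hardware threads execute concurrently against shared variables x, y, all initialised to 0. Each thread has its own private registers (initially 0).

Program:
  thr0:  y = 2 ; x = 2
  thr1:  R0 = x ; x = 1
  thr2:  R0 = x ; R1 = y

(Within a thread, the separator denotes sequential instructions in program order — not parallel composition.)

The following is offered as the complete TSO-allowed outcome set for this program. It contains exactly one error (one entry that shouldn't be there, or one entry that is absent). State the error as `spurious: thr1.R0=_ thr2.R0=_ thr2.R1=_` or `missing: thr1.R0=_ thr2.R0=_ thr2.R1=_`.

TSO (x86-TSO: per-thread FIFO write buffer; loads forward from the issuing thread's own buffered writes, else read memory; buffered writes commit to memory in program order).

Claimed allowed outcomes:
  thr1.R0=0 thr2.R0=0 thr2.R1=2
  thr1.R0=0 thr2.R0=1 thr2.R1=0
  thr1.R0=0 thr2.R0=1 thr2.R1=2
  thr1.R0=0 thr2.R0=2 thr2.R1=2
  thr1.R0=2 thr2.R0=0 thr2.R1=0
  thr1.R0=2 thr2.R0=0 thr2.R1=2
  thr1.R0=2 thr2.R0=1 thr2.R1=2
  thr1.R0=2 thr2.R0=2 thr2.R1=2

outcome vector order: (thr1.R0,thr2.R0,thr2.R1)
under TSO → (0,0,0); (0,0,2); (0,1,0); (0,1,2); (0,2,2); (2,0,0); (2,0,2); (2,1,2); (2,2,2)
TSO∖claimed = {(0,0,0)}

missing: thr1.R0=0 thr2.R0=0 thr2.R1=0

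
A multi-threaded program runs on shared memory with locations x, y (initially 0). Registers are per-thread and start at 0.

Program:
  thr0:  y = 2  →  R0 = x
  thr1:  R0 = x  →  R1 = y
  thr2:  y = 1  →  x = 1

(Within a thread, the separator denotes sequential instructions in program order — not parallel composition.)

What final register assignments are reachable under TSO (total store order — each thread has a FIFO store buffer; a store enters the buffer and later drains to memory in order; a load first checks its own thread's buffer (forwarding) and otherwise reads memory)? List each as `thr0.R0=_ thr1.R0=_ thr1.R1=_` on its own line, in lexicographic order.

thr0.R0=0 thr1.R0=0 thr1.R1=0
thr0.R0=0 thr1.R0=0 thr1.R1=1
thr0.R0=0 thr1.R0=0 thr1.R1=2
thr0.R0=0 thr1.R0=1 thr1.R1=1
thr0.R0=0 thr1.R0=1 thr1.R1=2
thr0.R0=1 thr1.R0=0 thr1.R1=0
thr0.R0=1 thr1.R0=0 thr1.R1=1
thr0.R0=1 thr1.R0=0 thr1.R1=2
thr0.R0=1 thr1.R0=1 thr1.R1=1
thr0.R0=1 thr1.R0=1 thr1.R1=2

outcome vector order: (thr0.R0,thr1.R0,thr1.R1)
|TSO outcomes| = 10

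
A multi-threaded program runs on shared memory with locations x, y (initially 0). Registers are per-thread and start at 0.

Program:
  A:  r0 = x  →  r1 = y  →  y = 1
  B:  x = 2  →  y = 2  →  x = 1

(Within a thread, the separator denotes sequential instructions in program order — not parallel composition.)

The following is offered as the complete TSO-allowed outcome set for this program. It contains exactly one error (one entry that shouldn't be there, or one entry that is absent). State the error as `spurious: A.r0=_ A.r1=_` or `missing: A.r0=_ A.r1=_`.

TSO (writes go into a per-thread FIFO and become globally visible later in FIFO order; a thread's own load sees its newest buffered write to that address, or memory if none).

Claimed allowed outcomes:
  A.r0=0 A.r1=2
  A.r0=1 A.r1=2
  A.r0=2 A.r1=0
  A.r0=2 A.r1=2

missing: A.r0=0 A.r1=0

outcome vector order: (A.r0,A.r1)
TSO (5): (0,0) (0,2) (1,2) (2,0) (2,2)
TSO∖claimed = {(0,0)}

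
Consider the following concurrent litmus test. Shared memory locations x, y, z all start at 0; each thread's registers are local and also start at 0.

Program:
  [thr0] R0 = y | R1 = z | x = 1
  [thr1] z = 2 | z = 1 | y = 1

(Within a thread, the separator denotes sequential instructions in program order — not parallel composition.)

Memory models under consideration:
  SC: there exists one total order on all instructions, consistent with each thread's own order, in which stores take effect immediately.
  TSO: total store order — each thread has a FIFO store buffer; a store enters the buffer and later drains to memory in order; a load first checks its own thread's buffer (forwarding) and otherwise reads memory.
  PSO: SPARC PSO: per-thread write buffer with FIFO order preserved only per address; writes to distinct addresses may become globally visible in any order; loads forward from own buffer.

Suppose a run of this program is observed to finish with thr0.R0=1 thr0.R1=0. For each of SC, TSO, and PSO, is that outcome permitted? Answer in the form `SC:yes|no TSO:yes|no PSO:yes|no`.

SC:no TSO:no PSO:yes

outcome vector order: (thr0.R0,thr0.R1)
SC (4): <0 0>, <0 1>, <0 2>, <1 1>
TSO (4): <0 0>, <0 1>, <0 2>, <1 1>
PSO (6): <0 0>, <0 1>, <0 2>, <1 0>, <1 1>, <1 2>
target <1 0> ∈ {PSO}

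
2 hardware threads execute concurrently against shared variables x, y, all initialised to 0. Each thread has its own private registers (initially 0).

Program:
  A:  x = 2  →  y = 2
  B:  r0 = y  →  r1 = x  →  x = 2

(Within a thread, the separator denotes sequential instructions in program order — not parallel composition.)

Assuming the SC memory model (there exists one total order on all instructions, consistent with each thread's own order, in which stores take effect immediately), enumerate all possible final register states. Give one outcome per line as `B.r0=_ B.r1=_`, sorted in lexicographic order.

B.r0=0 B.r1=0
B.r0=0 B.r1=2
B.r0=2 B.r1=2

outcome vector order: (B.r0,B.r1)
|SC outcomes| = 3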